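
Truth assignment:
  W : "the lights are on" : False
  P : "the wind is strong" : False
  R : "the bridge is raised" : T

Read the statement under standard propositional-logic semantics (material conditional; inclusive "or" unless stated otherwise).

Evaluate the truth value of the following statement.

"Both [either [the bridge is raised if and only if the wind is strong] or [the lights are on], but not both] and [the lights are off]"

This is ((R ↔ P) ⊕ W) ∧ ¬W.

R ↔ P = T ↔ F = F
(R ↔ P) ⊕ W = F ⊕ F = F
¬W = ¬F = T
((R ↔ P) ⊕ W) ∧ ¬W = F ∧ T = F

False.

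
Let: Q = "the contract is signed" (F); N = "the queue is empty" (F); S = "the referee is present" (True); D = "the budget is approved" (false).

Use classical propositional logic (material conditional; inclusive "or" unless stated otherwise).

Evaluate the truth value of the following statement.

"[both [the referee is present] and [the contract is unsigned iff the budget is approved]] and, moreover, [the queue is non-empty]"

Parsed as (S ∧ (¬Q ↔ D)) ∧ ¬N

¬Q = ¬F = T
¬Q ↔ D = T ↔ F = F
S ∧ (¬Q ↔ D) = T ∧ F = F
¬N = ¬F = T
(S ∧ (¬Q ↔ D)) ∧ ¬N = F ∧ T = F

False.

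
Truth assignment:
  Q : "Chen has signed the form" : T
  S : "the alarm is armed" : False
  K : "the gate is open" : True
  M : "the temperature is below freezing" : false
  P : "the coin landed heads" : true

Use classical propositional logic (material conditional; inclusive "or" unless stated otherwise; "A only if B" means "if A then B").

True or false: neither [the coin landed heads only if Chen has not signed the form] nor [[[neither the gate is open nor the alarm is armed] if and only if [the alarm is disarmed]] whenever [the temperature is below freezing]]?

Formalization: (P → ¬Q) ↓ (M → ((K ↓ S) ↔ ¬S))

¬Q = ¬T = F
P → ¬Q = T → F = F
K ↓ S = T ↓ F = F
¬S = ¬F = T
(K ↓ S) ↔ ¬S = F ↔ T = F
M → ((K ↓ S) ↔ ¬S) = F → F = T
(P → ¬Q) ↓ (M → ((K ↓ S) ↔ ¬S)) = F ↓ T = F

false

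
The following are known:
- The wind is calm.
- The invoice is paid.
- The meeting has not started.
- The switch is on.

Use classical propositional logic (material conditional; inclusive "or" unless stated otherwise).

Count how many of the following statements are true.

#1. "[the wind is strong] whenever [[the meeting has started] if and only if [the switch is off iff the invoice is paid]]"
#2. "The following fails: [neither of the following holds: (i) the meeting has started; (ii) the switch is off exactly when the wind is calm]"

0

Let R = "the meeting has started" (F), S = "the switch is on" (T), Q = "the invoice is paid" (T), P = "the wind is strong" (F).

#1: Formalization: (R ↔ (¬S ↔ Q)) → P

¬S = ¬T = F
¬S ↔ Q = F ↔ T = F
R ↔ (¬S ↔ Q) = F ↔ F = T
(R ↔ (¬S ↔ Q)) → P = T → F = F
Thus #1 is false.

#2: In symbols: ¬(R ↓ (¬S ↔ ¬P))

¬S = ¬T = F
¬P = ¬F = T
¬S ↔ ¬P = F ↔ T = F
R ↓ (¬S ↔ ¬P) = F ↓ F = T
¬(R ↓ (¬S ↔ ¬P)) = ¬T = F
Hence #2 is false.

0 of the 2 statements are true (none).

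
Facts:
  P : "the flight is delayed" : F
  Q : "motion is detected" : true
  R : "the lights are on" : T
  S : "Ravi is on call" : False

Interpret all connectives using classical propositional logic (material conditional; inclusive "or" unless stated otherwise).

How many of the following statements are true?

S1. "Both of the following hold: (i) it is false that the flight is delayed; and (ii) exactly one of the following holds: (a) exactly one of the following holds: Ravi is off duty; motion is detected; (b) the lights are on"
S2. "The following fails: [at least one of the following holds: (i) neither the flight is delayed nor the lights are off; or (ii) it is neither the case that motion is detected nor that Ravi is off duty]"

S1: In symbols: ~P & ((~S xor Q) xor R)

~P = ~F = T
~S = ~F = T
~S xor Q = T xor T = F
(~S xor Q) xor R = F xor T = T
~P & ((~S xor Q) xor R) = T & T = T
Hence S1 is true.

S2: In symbols: ~((P nor ~R) | (Q nor ~S))

~R = ~T = F
P nor ~R = F nor F = T
~S = ~F = T
Q nor ~S = T nor T = F
(P nor ~R) | (Q nor ~S) = T | F = T
~((P nor ~R) | (Q nor ~S)) = ~T = F
So S2 is false.

1 of the 2 statements is true (S1).

1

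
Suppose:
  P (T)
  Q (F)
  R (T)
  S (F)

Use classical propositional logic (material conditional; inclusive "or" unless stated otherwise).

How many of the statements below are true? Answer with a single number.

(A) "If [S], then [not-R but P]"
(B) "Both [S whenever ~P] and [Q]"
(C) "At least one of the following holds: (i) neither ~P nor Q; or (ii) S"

2

(A): In symbols: S -> (not R and P)

not R = not True = False
not R and P = False and True = False
S -> (not R and P) = False -> False = True
Hence (A) is true.

(B): Parsed as (not P -> S) and Q

not P = not True = False
not P -> S = False -> False = True
(not P -> S) and Q = True and False = False
Thus (B) is false.

(C): Formalization: (not P nor Q) or S

not P = not True = False
not P nor Q = False nor False = True
(not P nor Q) or S = True or False = True
So (C) is true.

Count: 2.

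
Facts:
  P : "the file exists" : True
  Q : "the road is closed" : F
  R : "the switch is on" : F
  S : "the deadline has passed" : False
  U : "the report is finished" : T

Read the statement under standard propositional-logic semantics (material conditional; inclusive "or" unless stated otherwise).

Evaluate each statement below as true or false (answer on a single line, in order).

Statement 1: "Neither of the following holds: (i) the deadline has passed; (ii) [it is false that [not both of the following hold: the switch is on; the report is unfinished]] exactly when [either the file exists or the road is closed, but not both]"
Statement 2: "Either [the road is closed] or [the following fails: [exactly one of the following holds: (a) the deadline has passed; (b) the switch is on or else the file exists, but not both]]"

Statement 1 True / Statement 2 False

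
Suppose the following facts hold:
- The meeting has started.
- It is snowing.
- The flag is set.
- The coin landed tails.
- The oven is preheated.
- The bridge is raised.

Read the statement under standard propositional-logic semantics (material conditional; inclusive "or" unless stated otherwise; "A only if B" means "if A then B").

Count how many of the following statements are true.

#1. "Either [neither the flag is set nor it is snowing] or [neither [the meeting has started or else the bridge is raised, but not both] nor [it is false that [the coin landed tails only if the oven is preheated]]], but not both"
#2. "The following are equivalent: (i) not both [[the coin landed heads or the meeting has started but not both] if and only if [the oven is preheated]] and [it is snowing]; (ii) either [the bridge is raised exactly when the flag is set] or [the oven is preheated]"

1

Let R = "the flag is set" (T), Q = "it is snowing" (T), P = "the meeting has started" (T), V = "the bridge is raised" (T), S = "the coin landed heads" (F), U = "the oven is preheated" (T).

#1: Parsed as (R ↓ Q) ⊕ ((P ⊕ V) ↓ ¬(¬S → U))

R ↓ Q = T ↓ T = F
P ⊕ V = T ⊕ T = F
¬S = ¬F = T
¬S → U = T → T = T
¬(¬S → U) = ¬T = F
(P ⊕ V) ↓ ¬(¬S → U) = F ↓ F = T
(R ↓ Q) ⊕ ((P ⊕ V) ↓ ¬(¬S → U)) = F ⊕ T = T
Thus #1 is true.

#2: In symbols: (((S ⊕ P) ↔ U) ↑ Q) ↔ ((V ↔ R) ∨ U)

S ⊕ P = F ⊕ T = T
(S ⊕ P) ↔ U = T ↔ T = T
((S ⊕ P) ↔ U) ↑ Q = T ↑ T = F
V ↔ R = T ↔ T = T
(V ↔ R) ∨ U = T ∨ T = T
(((S ⊕ P) ↔ U) ↑ Q) ↔ ((V ↔ R) ∨ U) = F ↔ T = F
Thus #2 is false.

1 of the 2 statements is true (#1).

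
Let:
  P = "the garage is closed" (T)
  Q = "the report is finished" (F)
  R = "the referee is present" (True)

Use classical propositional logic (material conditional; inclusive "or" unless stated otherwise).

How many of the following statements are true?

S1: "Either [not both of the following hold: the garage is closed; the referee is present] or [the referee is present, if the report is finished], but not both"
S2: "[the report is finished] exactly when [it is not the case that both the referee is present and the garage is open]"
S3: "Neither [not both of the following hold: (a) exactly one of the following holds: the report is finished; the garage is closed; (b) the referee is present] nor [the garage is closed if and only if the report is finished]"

2

S1: In symbols: (P ↑ R) ⊕ (Q → R)

P ↑ R = T ↑ T = F
Q → R = F → T = T
(P ↑ R) ⊕ (Q → R) = F ⊕ T = T
Thus S1 is true.

S2: Formalization: Q ↔ (R ↑ ¬P)

¬P = ¬T = F
R ↑ ¬P = T ↑ F = T
Q ↔ (R ↑ ¬P) = F ↔ T = F
Thus S2 is false.

S3: Parsed as ((Q ⊕ P) ↑ R) ↓ (P ↔ Q)

Q ⊕ P = F ⊕ T = T
(Q ⊕ P) ↑ R = T ↑ T = F
P ↔ Q = T ↔ F = F
((Q ⊕ P) ↑ R) ↓ (P ↔ Q) = F ↓ F = T
So S3 is true.

True statements: 2.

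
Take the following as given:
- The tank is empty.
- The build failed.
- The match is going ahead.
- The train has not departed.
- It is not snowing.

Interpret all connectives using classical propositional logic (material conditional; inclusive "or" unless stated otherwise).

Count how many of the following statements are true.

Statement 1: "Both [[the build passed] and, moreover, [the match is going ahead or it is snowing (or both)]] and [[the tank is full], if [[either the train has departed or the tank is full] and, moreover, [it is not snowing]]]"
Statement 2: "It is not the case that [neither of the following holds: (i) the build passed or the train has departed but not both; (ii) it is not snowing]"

1

Let L = "the build passed" (False), P = "the match is cancelled" (False), H = "it is snowing" (False), W = "the train has departed" (False), V = "the tank is full" (False).

Statement 1: This is (L and (not P or H)) and (((W or V) and not H) -> V).

not P = not False = True
not P or H = True or False = True
L and (not P or H) = False and True = False
W or V = False or False = False
not H = not False = True
(W or V) and not H = False and True = False
((W or V) and not H) -> V = False -> False = True
(L and (not P or H)) and (((W or V) and not H) -> V) = False and True = False
So Statement 1 is false.

Statement 2: Formalization: not ((L xor W) nor not H)

L xor W = False xor False = False
not H = not False = True
(L xor W) nor not H = False nor True = False
not ((L xor W) nor not H) = not False = True
Hence Statement 2 is true.

Count: 1.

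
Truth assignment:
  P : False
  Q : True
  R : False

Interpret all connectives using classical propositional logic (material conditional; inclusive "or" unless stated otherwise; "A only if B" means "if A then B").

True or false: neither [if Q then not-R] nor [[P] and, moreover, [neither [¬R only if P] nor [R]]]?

false

Values: Q=True, R=False, P=False.
In symbols: (Q -> not R) nor (P and ((not R -> P) nor R))

not R = not False = True
Q -> not R = True -> True = True
not R = not False = True
not R -> P = True -> False = False
(not R -> P) nor R = False nor False = True
P and ((not R -> P) nor R) = False and True = False
(Q -> not R) nor (P and ((not R -> P) nor R)) = True nor False = False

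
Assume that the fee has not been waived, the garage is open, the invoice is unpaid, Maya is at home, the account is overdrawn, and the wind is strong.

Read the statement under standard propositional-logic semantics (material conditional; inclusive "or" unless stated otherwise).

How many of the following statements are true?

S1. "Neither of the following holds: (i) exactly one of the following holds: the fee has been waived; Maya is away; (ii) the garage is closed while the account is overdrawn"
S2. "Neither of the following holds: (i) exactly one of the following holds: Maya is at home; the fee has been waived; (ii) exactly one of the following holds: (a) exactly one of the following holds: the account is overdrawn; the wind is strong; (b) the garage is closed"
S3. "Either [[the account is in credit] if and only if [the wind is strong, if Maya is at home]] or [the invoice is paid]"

Let N = "the fee has been waived" (False), K = "Maya is at home" (True), S = "the garage is closed" (False), P = "the account is overdrawn" (True), R = "the wind is strong" (True), V = "the invoice is paid" (False).

S1: In symbols: (N xor not K) nor (S and P)

not K = not True = False
N xor not K = False xor False = False
S and P = False and True = False
(N xor not K) nor (S and P) = False nor False = True
So S1 is true.

S2: This is (K xor N) nor ((P xor R) xor S).

K xor N = True xor False = True
P xor R = True xor True = False
(P xor R) xor S = False xor False = False
(K xor N) nor ((P xor R) xor S) = True nor False = False
Hence S2 is false.

S3: This is (not P iff (K -> R)) or V.

not P = not True = False
K -> R = True -> True = True
not P iff (K -> R) = False iff True = False
(not P iff (K -> R)) or V = False or False = False
Thus S3 is false.

1 of the 3 statements is true (S1).

1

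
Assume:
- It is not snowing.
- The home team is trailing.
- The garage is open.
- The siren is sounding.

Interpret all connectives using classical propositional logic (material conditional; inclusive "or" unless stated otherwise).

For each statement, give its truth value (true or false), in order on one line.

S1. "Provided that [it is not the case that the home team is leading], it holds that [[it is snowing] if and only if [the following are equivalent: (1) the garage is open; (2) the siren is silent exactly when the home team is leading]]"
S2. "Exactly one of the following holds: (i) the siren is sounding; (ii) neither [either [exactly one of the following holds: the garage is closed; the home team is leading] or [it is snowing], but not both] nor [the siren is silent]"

Let Q = "the home team is leading" (False), N = "it is snowing" (False), H = "the garage is closed" (False), U = "the siren is sounding" (True).

S1: This is not Q -> (N iff (not H iff (not U iff Q))).

not Q = not False = True
not H = not False = True
not U = not True = False
not U iff Q = False iff False = True
not H iff (not U iff Q) = True iff True = True
N iff (not H iff (not U iff Q)) = False iff True = False
not Q -> (N iff (not H iff (not U iff Q))) = True -> False = False
So S1 is false.

S2: In symbols: U xor (((H xor Q) xor N) nor not U)

H xor Q = False xor False = False
(H xor Q) xor N = False xor False = False
not U = not True = False
((H xor Q) xor N) nor not U = False nor False = True
U xor (((H xor Q) xor N) nor not U) = True xor True = False
Hence S2 is false.

S1 F / S2 F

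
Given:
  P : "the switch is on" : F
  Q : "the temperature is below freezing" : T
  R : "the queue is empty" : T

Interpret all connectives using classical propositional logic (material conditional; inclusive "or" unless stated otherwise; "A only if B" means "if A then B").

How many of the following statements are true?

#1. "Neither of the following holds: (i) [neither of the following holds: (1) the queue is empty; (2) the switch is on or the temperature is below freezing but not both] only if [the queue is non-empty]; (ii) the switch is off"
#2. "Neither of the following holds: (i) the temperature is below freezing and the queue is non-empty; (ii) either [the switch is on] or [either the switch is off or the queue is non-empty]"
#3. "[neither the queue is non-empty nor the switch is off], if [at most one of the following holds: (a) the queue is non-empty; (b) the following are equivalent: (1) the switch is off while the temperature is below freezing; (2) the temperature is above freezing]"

#1: Formalization: ((R ↓ (P ⊕ Q)) → ¬R) ↓ ¬P

P ⊕ Q = F ⊕ T = T
R ↓ (P ⊕ Q) = T ↓ T = F
¬R = ¬T = F
(R ↓ (P ⊕ Q)) → ¬R = F → F = T
¬P = ¬F = T
((R ↓ (P ⊕ Q)) → ¬R) ↓ ¬P = T ↓ T = F
So #1 is false.

#2: In symbols: (Q ∧ ¬R) ↓ (P ∨ (¬P ∨ ¬R))

¬R = ¬T = F
Q ∧ ¬R = T ∧ F = F
¬P = ¬F = T
¬R = ¬T = F
¬P ∨ ¬R = T ∨ F = T
P ∨ (¬P ∨ ¬R) = F ∨ T = T
(Q ∧ ¬R) ↓ (P ∨ (¬P ∨ ¬R)) = F ↓ T = F
Hence #2 is false.

#3: This is (¬R ↑ ((¬P ∧ Q) ↔ ¬Q)) → (¬R ↓ ¬P).

¬R = ¬T = F
¬P = ¬F = T
¬P ∧ Q = T ∧ T = T
¬Q = ¬T = F
(¬P ∧ Q) ↔ ¬Q = T ↔ F = F
¬R ↑ ((¬P ∧ Q) ↔ ¬Q) = F ↑ F = T
¬R = ¬T = F
¬P = ¬F = T
¬R ↓ ¬P = F ↓ T = F
(¬R ↑ ((¬P ∧ Q) ↔ ¬Q)) → (¬R ↓ ¬P) = T → F = F
So #3 is false.

0 of the 3 statements are true (none).

0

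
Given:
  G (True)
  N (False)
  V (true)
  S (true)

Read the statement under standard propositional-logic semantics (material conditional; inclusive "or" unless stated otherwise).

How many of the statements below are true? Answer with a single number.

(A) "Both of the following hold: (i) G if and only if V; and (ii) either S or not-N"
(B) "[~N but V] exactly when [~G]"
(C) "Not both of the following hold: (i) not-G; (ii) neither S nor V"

2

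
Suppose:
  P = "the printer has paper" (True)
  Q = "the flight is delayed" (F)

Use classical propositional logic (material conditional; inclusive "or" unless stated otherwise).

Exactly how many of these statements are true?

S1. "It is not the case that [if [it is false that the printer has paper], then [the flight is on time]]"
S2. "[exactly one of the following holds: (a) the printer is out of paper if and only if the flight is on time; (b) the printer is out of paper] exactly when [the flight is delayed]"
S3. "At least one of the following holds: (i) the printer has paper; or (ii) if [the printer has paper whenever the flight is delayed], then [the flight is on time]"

2

S1: Formalization: not (not P -> not Q)

not P = not True = False
not Q = not False = True
not P -> not Q = False -> True = True
not (not P -> not Q) = not True = False
Thus S1 is false.

S2: Formalization: ((not P iff not Q) xor not P) iff Q

not P = not True = False
not Q = not False = True
not P iff not Q = False iff True = False
not P = not True = False
(not P iff not Q) xor not P = False xor False = False
((not P iff not Q) xor not P) iff Q = False iff False = True
Hence S2 is true.

S3: In symbols: P or ((Q -> P) -> not Q)

Q -> P = False -> True = True
not Q = not False = True
(Q -> P) -> not Q = True -> True = True
P or ((Q -> P) -> not Q) = True or True = True
So S3 is true.

2 of the 3 statements are true (S2, S3).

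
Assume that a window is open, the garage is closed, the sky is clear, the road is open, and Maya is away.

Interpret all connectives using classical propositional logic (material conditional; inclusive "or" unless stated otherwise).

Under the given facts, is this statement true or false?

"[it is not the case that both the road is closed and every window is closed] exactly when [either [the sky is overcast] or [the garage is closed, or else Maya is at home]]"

The statement is true.

Let R = "the road is closed" (F), D = "a window is open" (T), V = "the sky is overcast" (F), H = "the garage is closed" (T), S = "Maya is at home" (F).
Parsed as (R ↑ ¬D) ↔ (V ∨ (H ∨ S))

¬D = ¬T = F
R ↑ ¬D = F ↑ F = T
H ∨ S = T ∨ F = T
V ∨ (H ∨ S) = F ∨ T = T
(R ↑ ¬D) ↔ (V ∨ (H ∨ S)) = T ↔ T = T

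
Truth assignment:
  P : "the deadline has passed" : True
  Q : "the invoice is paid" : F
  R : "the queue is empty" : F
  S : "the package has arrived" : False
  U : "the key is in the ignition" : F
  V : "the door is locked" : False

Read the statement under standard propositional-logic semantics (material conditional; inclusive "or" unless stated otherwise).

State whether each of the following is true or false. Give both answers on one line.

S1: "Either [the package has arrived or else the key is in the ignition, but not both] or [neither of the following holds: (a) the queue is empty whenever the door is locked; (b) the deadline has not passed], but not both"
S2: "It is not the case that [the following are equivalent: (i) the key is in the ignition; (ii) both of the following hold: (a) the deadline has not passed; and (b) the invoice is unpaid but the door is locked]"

S1 False, S2 False

S1: Formalization: (S ⊕ U) ⊕ ((V → R) ↓ ¬P)

S ⊕ U = F ⊕ F = F
V → R = F → F = T
¬P = ¬T = F
(V → R) ↓ ¬P = T ↓ F = F
(S ⊕ U) ⊕ ((V → R) ↓ ¬P) = F ⊕ F = F
So S1 is false.

S2: Parsed as ¬(U ↔ (¬P ∧ (¬Q ∧ V)))

¬P = ¬T = F
¬Q = ¬F = T
¬Q ∧ V = T ∧ F = F
¬P ∧ (¬Q ∧ V) = F ∧ F = F
U ↔ (¬P ∧ (¬Q ∧ V)) = F ↔ F = T
¬(U ↔ (¬P ∧ (¬Q ∧ V))) = ¬T = F
Thus S2 is false.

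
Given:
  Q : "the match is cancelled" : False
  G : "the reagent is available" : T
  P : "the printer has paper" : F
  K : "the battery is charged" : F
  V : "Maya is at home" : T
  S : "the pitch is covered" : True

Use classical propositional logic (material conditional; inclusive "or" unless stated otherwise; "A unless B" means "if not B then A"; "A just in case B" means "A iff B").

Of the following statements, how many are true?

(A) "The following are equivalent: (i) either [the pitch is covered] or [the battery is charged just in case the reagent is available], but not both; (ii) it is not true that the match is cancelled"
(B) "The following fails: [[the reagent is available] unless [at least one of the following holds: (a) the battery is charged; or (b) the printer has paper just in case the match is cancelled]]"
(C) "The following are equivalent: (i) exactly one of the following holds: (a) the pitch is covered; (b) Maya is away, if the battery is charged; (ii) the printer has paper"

2

(A): Parsed as (S xor (K <-> G)) <-> ~Q

K <-> G = F <-> T = F
S xor (K <-> G) = T xor F = T
~Q = ~F = T
(S xor (K <-> G)) <-> ~Q = T <-> T = T
Thus (A) is true.

(B): In symbols: ~(G | (K | (P <-> Q)))

P <-> Q = F <-> F = T
K | (P <-> Q) = F | T = T
G | (K | (P <-> Q)) = T | T = T
~(G | (K | (P <-> Q))) = ~T = F
So (B) is false.

(C): This is (S xor (K -> ~V)) <-> P.

~V = ~T = F
K -> ~V = F -> F = T
S xor (K -> ~V) = T xor T = F
(S xor (K -> ~V)) <-> P = F <-> F = T
So (C) is true.

Count: 2.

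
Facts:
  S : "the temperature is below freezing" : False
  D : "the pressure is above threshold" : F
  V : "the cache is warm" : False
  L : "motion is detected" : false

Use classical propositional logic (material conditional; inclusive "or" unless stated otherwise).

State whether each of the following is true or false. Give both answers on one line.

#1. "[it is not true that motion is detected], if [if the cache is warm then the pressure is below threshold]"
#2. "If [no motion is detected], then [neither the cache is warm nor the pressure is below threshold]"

#1: This is (V -> not D) -> not L.

not D = not False = True
V -> not D = False -> True = True
not L = not False = True
(V -> not D) -> not L = True -> True = True
Hence #1 is true.

#2: Parsed as not L -> (V nor not D)

not L = not False = True
not D = not False = True
V nor not D = False nor True = False
not L -> (V nor not D) = True -> False = False
So #2 is false.

#1 True; #2 False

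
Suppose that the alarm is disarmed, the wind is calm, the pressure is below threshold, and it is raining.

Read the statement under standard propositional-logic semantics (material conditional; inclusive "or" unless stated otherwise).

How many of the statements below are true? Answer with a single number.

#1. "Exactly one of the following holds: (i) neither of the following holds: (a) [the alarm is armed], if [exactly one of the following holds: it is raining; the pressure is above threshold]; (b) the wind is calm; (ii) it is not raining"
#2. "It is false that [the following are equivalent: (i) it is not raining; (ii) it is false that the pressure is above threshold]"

1

Let S = "it is raining" (True), R = "the pressure is above threshold" (False), P = "the alarm is armed" (False), Q = "the wind is strong" (False).

#1: This is (((S xor R) -> P) nor not Q) xor not S.

S xor R = True xor False = True
(S xor R) -> P = True -> False = False
not Q = not False = True
((S xor R) -> P) nor not Q = False nor True = False
not S = not True = False
(((S xor R) -> P) nor not Q) xor not S = False xor False = False
So #1 is false.

#2: This is not (not S iff not R).

not S = not True = False
not R = not False = True
not S iff not R = False iff True = False
not (not S iff not R) = not False = True
Thus #2 is true.

1 of the 2 statements is true (#2).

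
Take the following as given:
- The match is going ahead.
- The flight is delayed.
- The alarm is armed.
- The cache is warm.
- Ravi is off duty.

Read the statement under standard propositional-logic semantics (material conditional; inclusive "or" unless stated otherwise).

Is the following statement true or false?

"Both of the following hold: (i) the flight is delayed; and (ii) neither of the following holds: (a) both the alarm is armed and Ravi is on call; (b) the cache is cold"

true

Let Q = "the flight is delayed" (T), R = "the alarm is armed" (T), U = "Ravi is on call" (F), S = "the cache is warm" (T).
This is Q & ((R & U) nor ~S).

R & U = T & F = F
~S = ~T = F
(R & U) nor ~S = F nor F = T
Q & ((R & U) nor ~S) = T & T = T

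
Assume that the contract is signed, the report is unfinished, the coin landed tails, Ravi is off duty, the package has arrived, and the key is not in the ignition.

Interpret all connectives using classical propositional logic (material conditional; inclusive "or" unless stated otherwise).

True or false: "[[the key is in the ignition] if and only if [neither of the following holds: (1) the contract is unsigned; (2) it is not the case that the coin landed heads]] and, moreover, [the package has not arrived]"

Let D = "the key is in the ignition" (F), V = "the contract is signed" (T), Q = "the coin landed heads" (F), R = "the package has arrived" (T).
Parsed as (D <-> (~V nor ~Q)) & ~R

~V = ~T = F
~Q = ~F = T
~V nor ~Q = F nor T = F
D <-> (~V nor ~Q) = F <-> F = T
~R = ~T = F
(D <-> (~V nor ~Q)) & ~R = T & F = F

false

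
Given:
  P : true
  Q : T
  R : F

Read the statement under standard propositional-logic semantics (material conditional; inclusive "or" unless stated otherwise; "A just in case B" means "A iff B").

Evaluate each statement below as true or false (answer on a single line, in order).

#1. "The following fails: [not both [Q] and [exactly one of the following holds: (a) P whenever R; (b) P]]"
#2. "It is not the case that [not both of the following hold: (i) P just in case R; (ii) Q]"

#1: Formalization: ¬(Q ↑ ((R → P) ⊕ P))

R → P = F → T = T
(R → P) ⊕ P = T ⊕ T = F
Q ↑ ((R → P) ⊕ P) = T ↑ F = T
¬(Q ↑ ((R → P) ⊕ P)) = ¬T = F
So #1 is false.

#2: Parsed as ¬((P ↔ R) ↑ Q)

P ↔ R = T ↔ F = F
(P ↔ R) ↑ Q = F ↑ T = T
¬((P ↔ R) ↑ Q) = ¬T = F
So #2 is false.

#1 false / #2 false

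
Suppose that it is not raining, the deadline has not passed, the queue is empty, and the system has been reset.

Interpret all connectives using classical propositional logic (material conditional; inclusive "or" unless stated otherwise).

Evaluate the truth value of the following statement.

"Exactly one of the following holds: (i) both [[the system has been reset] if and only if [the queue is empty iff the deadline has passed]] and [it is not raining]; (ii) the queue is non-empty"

Let K = "the system has been reset" (True), D = "the queue is empty" (True), G = "the deadline has passed" (False), S = "it is raining" (False).
In symbols: ((K iff (D iff G)) and not S) xor not D

D iff G = True iff False = False
K iff (D iff G) = True iff False = False
not S = not False = True
(K iff (D iff G)) and not S = False and True = False
not D = not True = False
((K iff (D iff G)) and not S) xor not D = False xor False = False

False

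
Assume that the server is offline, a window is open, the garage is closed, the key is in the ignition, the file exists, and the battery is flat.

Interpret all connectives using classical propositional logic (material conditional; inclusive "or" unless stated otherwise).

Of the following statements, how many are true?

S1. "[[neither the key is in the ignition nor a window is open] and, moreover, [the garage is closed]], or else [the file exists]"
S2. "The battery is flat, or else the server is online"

Let Q = "the key is in the ignition" (True), H = "a window is open" (True), M = "the garage is closed" (True), S = "the file exists" (True), W = "the battery is charged" (False), U = "the server is online" (False).

S1: Formalization: ((Q nor H) and M) or S

Q nor H = True nor True = False
(Q nor H) and M = False and True = False
((Q nor H) and M) or S = False or True = True
So S1 is true.

S2: This is not W or U.

not W = not False = True
not W or U = True or False = True
Thus S2 is true.

2 of the 2 statements are true (S1, S2).

2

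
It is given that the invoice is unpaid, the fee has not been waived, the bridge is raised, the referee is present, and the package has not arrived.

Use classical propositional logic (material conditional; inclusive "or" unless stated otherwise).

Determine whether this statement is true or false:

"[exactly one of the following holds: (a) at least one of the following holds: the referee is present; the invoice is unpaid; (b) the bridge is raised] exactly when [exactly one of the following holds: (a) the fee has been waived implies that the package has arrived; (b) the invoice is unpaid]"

Let S = "the referee is present" (True), P = "the invoice is paid" (False), R = "the bridge is raised" (True), Q = "the fee has been waived" (False), U = "the package has arrived" (False).
Formalization: ((S or not P) xor R) iff ((Q -> U) xor not P)

not P = not False = True
S or not P = True or True = True
(S or not P) xor R = True xor True = False
Q -> U = False -> False = True
not P = not False = True
(Q -> U) xor not P = True xor True = False
((S or not P) xor R) iff ((Q -> U) xor not P) = False iff False = True

The statement is true.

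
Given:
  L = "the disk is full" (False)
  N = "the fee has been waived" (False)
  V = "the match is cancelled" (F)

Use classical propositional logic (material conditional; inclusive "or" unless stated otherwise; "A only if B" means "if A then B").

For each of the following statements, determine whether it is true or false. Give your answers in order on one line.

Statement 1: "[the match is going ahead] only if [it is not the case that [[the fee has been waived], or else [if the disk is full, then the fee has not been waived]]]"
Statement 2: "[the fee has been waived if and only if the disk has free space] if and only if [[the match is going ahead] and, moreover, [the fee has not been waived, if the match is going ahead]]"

Statement 1 F, Statement 2 F

Statement 1: In symbols: ¬V → ¬(N ∨ (L → ¬N))

¬V = ¬F = T
¬N = ¬F = T
L → ¬N = F → T = T
N ∨ (L → ¬N) = F ∨ T = T
¬(N ∨ (L → ¬N)) = ¬T = F
¬V → ¬(N ∨ (L → ¬N)) = T → F = F
Hence Statement 1 is false.

Statement 2: In symbols: (N ↔ ¬L) ↔ (¬V ∧ (¬V → ¬N))

¬L = ¬F = T
N ↔ ¬L = F ↔ T = F
¬V = ¬F = T
¬V = ¬F = T
¬N = ¬F = T
¬V → ¬N = T → T = T
¬V ∧ (¬V → ¬N) = T ∧ T = T
(N ↔ ¬L) ↔ (¬V ∧ (¬V → ¬N)) = F ↔ T = F
Thus Statement 2 is false.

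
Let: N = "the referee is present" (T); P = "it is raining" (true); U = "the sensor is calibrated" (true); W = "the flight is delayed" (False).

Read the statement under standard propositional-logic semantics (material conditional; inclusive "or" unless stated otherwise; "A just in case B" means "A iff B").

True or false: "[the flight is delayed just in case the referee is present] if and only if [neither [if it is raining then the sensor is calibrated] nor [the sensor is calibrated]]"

Values: W=F, N=T, P=T, U=T.
This is (W <-> N) <-> ((P -> U) nor U).

W <-> N = F <-> T = F
P -> U = T -> T = T
(P -> U) nor U = T nor T = F
(W <-> N) <-> ((P -> U) nor U) = F <-> F = T

The statement is true.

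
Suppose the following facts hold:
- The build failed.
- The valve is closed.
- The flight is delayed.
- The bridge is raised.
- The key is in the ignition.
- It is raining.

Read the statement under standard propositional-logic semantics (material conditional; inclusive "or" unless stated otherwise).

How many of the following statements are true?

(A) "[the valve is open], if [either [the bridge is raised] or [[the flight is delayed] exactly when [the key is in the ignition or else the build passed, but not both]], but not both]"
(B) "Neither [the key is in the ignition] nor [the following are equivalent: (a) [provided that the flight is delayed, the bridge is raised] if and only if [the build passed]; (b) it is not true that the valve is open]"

1

Let L = "the bridge is raised" (T), S = "the flight is delayed" (T), V = "the key is in the ignition" (T), D = "the build passed" (F), W = "the valve is open" (F).

(A): This is (L ⊕ (S ↔ (V ⊕ D))) → W.

V ⊕ D = T ⊕ F = T
S ↔ (V ⊕ D) = T ↔ T = T
L ⊕ (S ↔ (V ⊕ D)) = T ⊕ T = F
(L ⊕ (S ↔ (V ⊕ D))) → W = F → F = T
Thus (A) is true.

(B): Parsed as V ↓ (((S → L) ↔ D) ↔ ¬W)

S → L = T → T = T
(S → L) ↔ D = T ↔ F = F
¬W = ¬F = T
((S → L) ↔ D) ↔ ¬W = F ↔ T = F
V ↓ (((S → L) ↔ D) ↔ ¬W) = T ↓ F = F
Thus (B) is false.

1 of the 2 statements is true ((A)).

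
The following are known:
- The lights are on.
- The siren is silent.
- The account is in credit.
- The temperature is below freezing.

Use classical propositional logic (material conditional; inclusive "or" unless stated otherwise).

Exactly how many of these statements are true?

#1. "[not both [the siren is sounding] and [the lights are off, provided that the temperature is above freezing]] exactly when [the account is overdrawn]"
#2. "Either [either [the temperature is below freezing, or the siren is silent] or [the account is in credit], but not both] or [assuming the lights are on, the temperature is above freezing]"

0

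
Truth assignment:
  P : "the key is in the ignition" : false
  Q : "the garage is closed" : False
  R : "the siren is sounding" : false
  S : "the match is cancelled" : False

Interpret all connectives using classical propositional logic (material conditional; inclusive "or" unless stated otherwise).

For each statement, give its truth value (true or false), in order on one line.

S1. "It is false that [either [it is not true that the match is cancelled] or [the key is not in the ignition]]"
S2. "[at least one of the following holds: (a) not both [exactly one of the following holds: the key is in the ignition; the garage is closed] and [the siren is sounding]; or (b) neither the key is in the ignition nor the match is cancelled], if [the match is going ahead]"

S1 F / S2 T

S1: Formalization: ¬(¬S ∨ ¬P)

¬S = ¬F = T
¬P = ¬F = T
¬S ∨ ¬P = T ∨ T = T
¬(¬S ∨ ¬P) = ¬T = F
Hence S1 is false.

S2: Parsed as ¬S → (((P ⊕ Q) ↑ R) ∨ (P ↓ S))

¬S = ¬F = T
P ⊕ Q = F ⊕ F = F
(P ⊕ Q) ↑ R = F ↑ F = T
P ↓ S = F ↓ F = T
((P ⊕ Q) ↑ R) ∨ (P ↓ S) = T ∨ T = T
¬S → (((P ⊕ Q) ↑ R) ∨ (P ↓ S)) = T → T = T
So S2 is true.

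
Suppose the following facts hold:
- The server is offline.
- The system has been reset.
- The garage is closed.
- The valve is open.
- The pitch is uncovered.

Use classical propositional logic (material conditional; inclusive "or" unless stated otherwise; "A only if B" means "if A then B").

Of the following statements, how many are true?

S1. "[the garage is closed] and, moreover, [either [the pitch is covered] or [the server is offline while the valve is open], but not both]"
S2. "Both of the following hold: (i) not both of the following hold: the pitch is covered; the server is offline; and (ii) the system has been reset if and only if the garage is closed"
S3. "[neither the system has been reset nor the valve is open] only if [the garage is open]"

Let R = "the garage is closed" (True), U = "the pitch is covered" (False), P = "the server is online" (False), S = "the valve is open" (True), Q = "the system has been reset" (True).

S1: This is R and (U xor (not P and S)).

not P = not False = True
not P and S = True and True = True
U xor (not P and S) = False xor True = True
R and (U xor (not P and S)) = True and True = True
Hence S1 is true.

S2: This is (U nand not P) and (Q iff R).

not P = not False = True
U nand not P = False nand True = True
Q iff R = True iff True = True
(U nand not P) and (Q iff R) = True and True = True
Hence S2 is true.

S3: In symbols: (Q nor S) -> not R

Q nor S = True nor True = False
not R = not True = False
(Q nor S) -> not R = False -> False = True
Hence S3 is true.

Count: 3.

3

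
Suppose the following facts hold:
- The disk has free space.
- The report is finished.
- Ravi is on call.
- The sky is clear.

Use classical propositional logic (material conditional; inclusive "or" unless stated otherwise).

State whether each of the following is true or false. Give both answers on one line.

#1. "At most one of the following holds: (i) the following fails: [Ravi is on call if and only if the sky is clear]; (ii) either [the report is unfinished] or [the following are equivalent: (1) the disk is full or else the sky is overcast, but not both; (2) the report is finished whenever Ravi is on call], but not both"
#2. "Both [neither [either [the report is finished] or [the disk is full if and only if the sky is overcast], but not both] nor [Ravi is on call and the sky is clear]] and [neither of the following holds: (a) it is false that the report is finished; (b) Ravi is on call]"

#1 T, #2 F

Let R = "Ravi is on call" (True), S = "the sky is overcast" (False), Q = "the report is finished" (True), P = "the disk is full" (False).

#1: Parsed as not (R iff not S) nand (not Q xor ((P xor S) iff (R -> Q)))

not S = not False = True
R iff not S = True iff True = True
not (R iff not S) = not True = False
not Q = not True = False
P xor S = False xor False = False
R -> Q = True -> True = True
(P xor S) iff (R -> Q) = False iff True = False
not Q xor ((P xor S) iff (R -> Q)) = False xor False = False
not (R iff not S) nand (not Q xor ((P xor S) iff (R -> Q))) = False nand False = True
Hence #1 is true.

#2: Parsed as ((Q xor (P iff S)) nor (R and not S)) and (not Q nor R)

P iff S = False iff False = True
Q xor (P iff S) = True xor True = False
not S = not False = True
R and not S = True and True = True
(Q xor (P iff S)) nor (R and not S) = False nor True = False
not Q = not True = False
not Q nor R = False nor True = False
((Q xor (P iff S)) nor (R and not S)) and (not Q nor R) = False and False = False
So #2 is false.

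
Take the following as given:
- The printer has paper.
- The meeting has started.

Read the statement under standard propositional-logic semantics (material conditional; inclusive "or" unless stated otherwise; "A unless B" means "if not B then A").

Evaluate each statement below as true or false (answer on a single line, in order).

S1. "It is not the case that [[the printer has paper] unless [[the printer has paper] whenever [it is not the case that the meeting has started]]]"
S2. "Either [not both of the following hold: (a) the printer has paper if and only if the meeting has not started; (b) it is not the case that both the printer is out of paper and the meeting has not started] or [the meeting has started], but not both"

S1 F; S2 F

Let P = "the printer has paper" (T), Q = "the meeting has started" (T).

S1: Formalization: ~(P | (~Q -> P))

~Q = ~T = F
~Q -> P = F -> T = T
P | (~Q -> P) = T | T = T
~(P | (~Q -> P)) = ~T = F
Thus S1 is false.

S2: In symbols: ((P <-> ~Q) nand (~P nand ~Q)) xor Q

~Q = ~T = F
P <-> ~Q = T <-> F = F
~P = ~T = F
~Q = ~T = F
~P nand ~Q = F nand F = T
(P <-> ~Q) nand (~P nand ~Q) = F nand T = T
((P <-> ~Q) nand (~P nand ~Q)) xor Q = T xor T = F
Thus S2 is false.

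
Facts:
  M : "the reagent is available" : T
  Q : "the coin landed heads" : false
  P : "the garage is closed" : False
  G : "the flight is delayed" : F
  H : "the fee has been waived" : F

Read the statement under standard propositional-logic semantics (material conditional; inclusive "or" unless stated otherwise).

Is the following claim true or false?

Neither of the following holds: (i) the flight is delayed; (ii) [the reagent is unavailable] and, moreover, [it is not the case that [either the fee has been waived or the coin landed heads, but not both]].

The statement is true.

In symbols: G ↓ (¬M ∧ ¬(H ⊕ Q))

¬M = ¬T = F
H ⊕ Q = F ⊕ F = F
¬(H ⊕ Q) = ¬F = T
¬M ∧ ¬(H ⊕ Q) = F ∧ T = F
G ↓ (¬M ∧ ¬(H ⊕ Q)) = F ↓ F = T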